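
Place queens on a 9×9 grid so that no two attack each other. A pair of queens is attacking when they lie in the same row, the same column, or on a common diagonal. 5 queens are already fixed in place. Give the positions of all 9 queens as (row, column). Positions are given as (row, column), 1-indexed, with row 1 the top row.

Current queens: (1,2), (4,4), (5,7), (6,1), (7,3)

(1,2) (2,9) (3,6) (4,4) (5,7) (6,1) (7,3) (8,5) (9,8)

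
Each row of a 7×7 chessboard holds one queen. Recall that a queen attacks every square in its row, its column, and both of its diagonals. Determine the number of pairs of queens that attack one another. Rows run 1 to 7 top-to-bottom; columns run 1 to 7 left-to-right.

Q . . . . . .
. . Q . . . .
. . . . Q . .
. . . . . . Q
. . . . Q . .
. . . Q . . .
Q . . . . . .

5

Same column: (1,1)–(7,1) (column 1); (3,5)–(5,5) (column 5).
Same diagonal: (1,1)–(5,5) (|1−5| = |1−5| = 4); (3,5)–(7,1) (|3−7| = |5−1| = 4); (5,5)–(6,4) (|5−6| = |5−4| = 1).
Total attacking pairs: 5.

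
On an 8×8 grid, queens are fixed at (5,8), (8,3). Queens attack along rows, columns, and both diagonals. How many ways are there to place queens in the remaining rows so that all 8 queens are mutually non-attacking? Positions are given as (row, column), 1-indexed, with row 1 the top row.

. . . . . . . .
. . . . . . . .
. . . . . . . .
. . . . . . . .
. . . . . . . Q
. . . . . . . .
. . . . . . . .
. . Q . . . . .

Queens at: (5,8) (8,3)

Branch on row 1: col 1 → 1; col 2 → 0; col 5 → 1; col 6 → 2; col 7 → 0.
Sum: 1 + 0 + 1 + 2 + 0 = 4.

4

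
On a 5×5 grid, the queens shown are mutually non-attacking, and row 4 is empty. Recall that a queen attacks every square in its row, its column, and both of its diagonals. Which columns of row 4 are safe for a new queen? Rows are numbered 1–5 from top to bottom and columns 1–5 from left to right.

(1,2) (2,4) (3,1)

columns 3

(1,2) attacks row 4 at column 2 and diagonals 5.
(2,4) attacks row 4 at column 4 and diagonals 2.
(3,1) attacks row 4 at column 1 and diagonals 2.
Attacked columns: {1, 2, 4, 5}. Safe: {3}.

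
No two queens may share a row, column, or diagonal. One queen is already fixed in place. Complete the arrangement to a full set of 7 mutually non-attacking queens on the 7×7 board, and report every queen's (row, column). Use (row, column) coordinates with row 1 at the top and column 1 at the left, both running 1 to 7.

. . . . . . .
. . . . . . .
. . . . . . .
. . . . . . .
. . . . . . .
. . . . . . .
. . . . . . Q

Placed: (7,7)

Row 1: attacked by (7,7)→{1,7}. Safe: 2, 3, 4, 5, 6. Place at column 4.
Row 2: attacked by (1,4)→{3,4,5}; (7,7)→{2,7}. Safe: 1, 6. Place at column 1.
Row 3: attacked by (1,4)→{2,4,6}; (2,1)→{1,2}; (7,7)→{3,7}. Safe: 5. Place at column 5.
Row 4: attacked by (1,4)→{1,4,7}; (2,1)→{1,3}; (3,5)→{4,5,6}; (7,7)→{4,7}. Safe: 2. Place at column 2.
Row 5: attacked by (1,4)→{4}; (2,1)→{1,4}; (3,5)→{3,5,7}; (4,2)→{1,2,3}; (7,7)→{5,7}. Safe: 6. Place at column 6.
Row 6: attacked by (1,4)→{4}; (2,1)→{1,5}; (3,5)→{2,5}; (4,2)→{2,4}; (5,6)→{5,6,7}; (7,7)→{6,7}. Safe: 3. Place at column 3.
Columns [4, 1, 5, 2, 6, 3, 7], r−c [-3, 1, -2, 2, -1, 3, 0], r+c [5, 3, 8, 6, 11, 9, 14] are all distinct, so no two queens attack.

(1,4) (2,1) (3,5) (4,2) (5,6) (6,3) (7,7)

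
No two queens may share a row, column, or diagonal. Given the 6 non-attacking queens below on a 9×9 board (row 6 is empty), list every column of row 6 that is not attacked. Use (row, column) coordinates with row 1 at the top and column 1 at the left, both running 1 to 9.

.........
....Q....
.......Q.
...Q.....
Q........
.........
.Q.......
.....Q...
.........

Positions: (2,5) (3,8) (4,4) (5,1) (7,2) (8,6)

columns 7

(2,5) attacks row 6 at column 5 and diagonals 1, 9.
(3,8) attacks row 6 at column 8 and diagonals 5.
(4,4) attacks row 6 at column 4 and diagonals 2, 6.
(5,1) attacks row 6 at column 1 and diagonals 2.
(7,2) attacks row 6 at column 2 and diagonals 1, 3.
(8,6) attacks row 6 at column 6 and diagonals 4, 8.
Attacked columns: {1, 2, 3, 4, 5, 6, 8, 9}. Safe: {7}.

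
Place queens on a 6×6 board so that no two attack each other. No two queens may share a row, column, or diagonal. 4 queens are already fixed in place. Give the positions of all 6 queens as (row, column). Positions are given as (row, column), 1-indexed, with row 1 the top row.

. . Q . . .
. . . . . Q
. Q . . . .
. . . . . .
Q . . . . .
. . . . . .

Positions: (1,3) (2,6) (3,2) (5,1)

(1,3) (2,6) (3,2) (4,5) (5,1) (6,4)

Row 4: attacked by (1,3)→{3,6}; (2,6)→{4,6}; (3,2)→{1,2,3}; (5,1)→{1,2}. Safe: 5. Place at column 5.
Row 6: attacked by (1,3)→{3}; (2,6)→{2,6}; (3,2)→{2,5}; (4,5)→{3,5}; (5,1)→{1,2}. Safe: 4. Place at column 4.
Columns [3, 6, 2, 5, 1, 4], r−c [-2, -4, 1, -1, 4, 2], r+c [4, 8, 5, 9, 6, 10] are all distinct, so no two queens attack.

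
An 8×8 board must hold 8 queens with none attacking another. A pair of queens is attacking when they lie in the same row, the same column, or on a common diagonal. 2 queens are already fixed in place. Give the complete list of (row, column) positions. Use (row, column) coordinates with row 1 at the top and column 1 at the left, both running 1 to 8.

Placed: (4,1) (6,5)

Row 1: attacked by (4,1)→{1,4}; (6,5)→{5}. Safe: 2, 3, 6, 7, 8. Place at column 2.
Row 2: attacked by (1,2)→{1,2,3}; (4,1)→{1,3}; (6,5)→{1,5}. Safe: 4, 6, 7, 8. Place at column 8.
Row 3: attacked by (1,2)→{2,4}; (2,8)→{7,8}; (4,1)→{1,2}; (6,5)→{2,5,8}. Safe: 3, 6. Place at column 6.
Row 5: attacked by (1,2)→{2,6}; (2,8)→{5,8}; (3,6)→{4,6,8}; (4,1)→{1,2}; (6,5)→{4,5,6}. Safe: 3, 7. Place at column 3.
Row 7: attacked by (1,2)→{2,8}; (2,8)→{3,8}; (3,6)→{2,6}; (4,1)→{1,4}; (5,3)→{1,3,5}; (6,5)→{4,5,6}. Safe: 7. Place at column 7.
Row 8: attacked by (1,2)→{2}; (2,8)→{2,8}; (3,6)→{1,6}; (4,1)→{1,5}; (5,3)→{3,6}; (6,5)→{3,5,7}; (7,7)→{6,7,8}. Safe: 4. Place at column 4.
Columns [2, 8, 6, 1, 3, 5, 7, 4], r−c [-1, -6, -3, 3, 2, 1, 0, 4], r+c [3, 10, 9, 5, 8, 11, 14, 12] are all distinct, so no two queens attack.

(1,2) (2,8) (3,6) (4,1) (5,3) (6,5) (7,7) (8,4)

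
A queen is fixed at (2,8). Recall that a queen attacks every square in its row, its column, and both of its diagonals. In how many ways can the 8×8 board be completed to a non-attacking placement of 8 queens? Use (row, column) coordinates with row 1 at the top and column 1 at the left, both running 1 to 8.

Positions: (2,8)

8

Branch on row 1: col 1 → 0; col 2 → 1; col 3 → 1; col 4 → 3; col 5 → 2; col 6 → 1.
Sum: 0 + 1 + 1 + 3 + 2 + 1 = 8.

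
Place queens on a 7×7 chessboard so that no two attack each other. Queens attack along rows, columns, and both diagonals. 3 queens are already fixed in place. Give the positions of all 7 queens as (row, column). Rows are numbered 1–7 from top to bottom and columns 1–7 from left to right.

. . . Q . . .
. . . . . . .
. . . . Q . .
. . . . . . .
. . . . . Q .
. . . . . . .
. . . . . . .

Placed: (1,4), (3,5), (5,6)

Row 2: attacked by (1,4)→{3,4,5}; (3,5)→{4,5,6}; (5,6)→{3,6}. Safe: 1, 2, 7. Place at column 7.
Row 4: attacked by (1,4)→{1,4,7}; (2,7)→{5,7}; (3,5)→{4,5,6}; (5,6)→{5,6,7}. Safe: 2, 3. Place at column 2.
Row 6: attacked by (1,4)→{4}; (2,7)→{3,7}; (3,5)→{2,5}; (4,2)→{2,4}; (5,6)→{5,6,7}. Safe: 1. Place at column 1.
Row 7: attacked by (1,4)→{4}; (2,7)→{2,7}; (3,5)→{1,5}; (4,2)→{2,5}; (5,6)→{4,6}; (6,1)→{1,2}. Safe: 3. Place at column 3.
Columns [4, 7, 5, 2, 6, 1, 3], r−c [-3, -5, -2, 2, -1, 5, 4], r+c [5, 9, 8, 6, 11, 7, 10] are all distinct, so no two queens attack.

(1,4) (2,7) (3,5) (4,2) (5,6) (6,1) (7,3)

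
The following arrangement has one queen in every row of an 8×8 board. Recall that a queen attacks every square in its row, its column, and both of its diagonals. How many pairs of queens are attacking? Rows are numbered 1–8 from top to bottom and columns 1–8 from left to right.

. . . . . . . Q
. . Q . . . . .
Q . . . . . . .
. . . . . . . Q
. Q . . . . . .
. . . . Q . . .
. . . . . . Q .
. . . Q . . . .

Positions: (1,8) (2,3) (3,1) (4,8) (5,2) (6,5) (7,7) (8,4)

Same column: (1,8)–(4,8) (column 8).
Same diagonal: (4,8)–(8,4) (|4−8| = |8−4| = 4).
Total attacking pairs: 2.

2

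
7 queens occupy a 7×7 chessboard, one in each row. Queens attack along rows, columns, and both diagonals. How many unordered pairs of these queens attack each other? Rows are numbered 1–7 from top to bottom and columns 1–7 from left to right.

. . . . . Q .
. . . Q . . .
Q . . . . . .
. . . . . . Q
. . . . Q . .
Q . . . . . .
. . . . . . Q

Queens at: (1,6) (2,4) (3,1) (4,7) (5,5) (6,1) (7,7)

4

Same column: (3,1)–(6,1) (column 1); (4,7)–(7,7) (column 7).
Same diagonal: (1,6)–(6,1) (|1−6| = |6−1| = 5); (5,5)–(7,7) (|5−7| = |5−7| = 2).
Total attacking pairs: 4.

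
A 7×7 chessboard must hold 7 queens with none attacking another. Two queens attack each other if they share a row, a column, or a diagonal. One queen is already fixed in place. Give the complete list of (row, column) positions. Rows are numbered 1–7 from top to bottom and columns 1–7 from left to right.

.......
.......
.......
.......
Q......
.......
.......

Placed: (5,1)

(1,7) (2,2) (3,4) (4,6) (5,1) (6,3) (7,5)

Row 1: attacked by (5,1)→{1,5}. Safe: 2, 3, 4, 6, 7. Place at column 7.
Row 2: attacked by (1,7)→{6,7}; (5,1)→{1,4}. Safe: 2, 3, 5. Place at column 2.
Row 3: attacked by (1,7)→{5,7}; (2,2)→{1,2,3}; (5,1)→{1,3}. Safe: 4, 6. Place at column 4.
Row 4: attacked by (1,7)→{4,7}; (2,2)→{2,4}; (3,4)→{3,4,5}; (5,1)→{1,2}. Safe: 6. Place at column 6.
Row 6: attacked by (1,7)→{2,7}; (2,2)→{2,6}; (3,4)→{1,4,7}; (4,6)→{4,6}; (5,1)→{1,2}. Safe: 3, 5. Place at column 3.
Row 7: attacked by (1,7)→{1,7}; (2,2)→{2,7}; (3,4)→{4}; (4,6)→{3,6}; (5,1)→{1,3}; (6,3)→{2,3,4}. Safe: 5. Place at column 5.
Columns [7, 2, 4, 6, 1, 3, 5], r−c [-6, 0, -1, -2, 4, 3, 2], r+c [8, 4, 7, 10, 6, 9, 12] are all distinct, so no two queens attack.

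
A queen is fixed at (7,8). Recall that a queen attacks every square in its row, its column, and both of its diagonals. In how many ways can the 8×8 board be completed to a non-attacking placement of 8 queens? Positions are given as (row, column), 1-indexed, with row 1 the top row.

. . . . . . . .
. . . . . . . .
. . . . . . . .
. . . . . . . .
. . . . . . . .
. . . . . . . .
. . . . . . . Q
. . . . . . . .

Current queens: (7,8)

8

Branch on row 1: col 1 → 0; col 3 → 3; col 4 → 1; col 5 → 2; col 6 → 1; col 7 → 1.
Sum: 0 + 3 + 1 + 2 + 1 + 1 = 8.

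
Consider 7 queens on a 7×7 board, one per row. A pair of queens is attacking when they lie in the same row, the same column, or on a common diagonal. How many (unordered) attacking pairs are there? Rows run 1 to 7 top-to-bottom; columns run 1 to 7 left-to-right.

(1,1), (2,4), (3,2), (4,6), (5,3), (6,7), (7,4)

2

Same column: (2,4)–(7,4) (column 4).
Same diagonal: (2,4)–(4,6) (|2−4| = |4−6| = 2).
Total attacking pairs: 2.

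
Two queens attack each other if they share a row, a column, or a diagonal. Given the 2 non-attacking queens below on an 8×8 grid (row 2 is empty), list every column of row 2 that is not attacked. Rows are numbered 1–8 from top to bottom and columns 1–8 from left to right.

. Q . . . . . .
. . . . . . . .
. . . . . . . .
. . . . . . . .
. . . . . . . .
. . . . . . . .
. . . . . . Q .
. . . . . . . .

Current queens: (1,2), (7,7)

(1,2) attacks row 2 at column 2 and diagonals 1, 3.
(7,7) attacks row 2 at column 7 and diagonals 2.
Attacked columns: {1, 2, 3, 7}. Safe: {4, 5, 6, 8}.

columns 4, 5, 6, 8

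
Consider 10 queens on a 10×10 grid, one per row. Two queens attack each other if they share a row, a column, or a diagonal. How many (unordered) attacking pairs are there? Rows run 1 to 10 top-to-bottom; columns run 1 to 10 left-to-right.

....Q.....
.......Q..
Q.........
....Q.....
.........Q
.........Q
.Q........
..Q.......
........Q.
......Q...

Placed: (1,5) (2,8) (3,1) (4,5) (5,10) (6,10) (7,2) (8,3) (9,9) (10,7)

5

Same column: (1,5)–(4,5) (column 5); (5,10)–(6,10) (column 10).
Same diagonal: (1,5)–(6,10) (|1−6| = |5−10| = 5); (4,5)–(7,2) (|4−7| = |5−2| = 3); (7,2)–(8,3) (|7−8| = |2−3| = 1).
Total attacking pairs: 5.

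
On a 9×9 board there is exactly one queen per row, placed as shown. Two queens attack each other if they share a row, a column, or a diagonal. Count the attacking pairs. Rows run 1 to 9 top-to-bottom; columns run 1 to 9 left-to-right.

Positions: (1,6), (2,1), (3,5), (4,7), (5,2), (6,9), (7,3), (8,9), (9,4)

3

Same column: (6,9)–(8,9) (column 9).
Same diagonal: (1,6)–(5,2) (|1−5| = |6−2| = 4); (4,7)–(6,9) (|4−6| = |7−9| = 2).
Total attacking pairs: 3.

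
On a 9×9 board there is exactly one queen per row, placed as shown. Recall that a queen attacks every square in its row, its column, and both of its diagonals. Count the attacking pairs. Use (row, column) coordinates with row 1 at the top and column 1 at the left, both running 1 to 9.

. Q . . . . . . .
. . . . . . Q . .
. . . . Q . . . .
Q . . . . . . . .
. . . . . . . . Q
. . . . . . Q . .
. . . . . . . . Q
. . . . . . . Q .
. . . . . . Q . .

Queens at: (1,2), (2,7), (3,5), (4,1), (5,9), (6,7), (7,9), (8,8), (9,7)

9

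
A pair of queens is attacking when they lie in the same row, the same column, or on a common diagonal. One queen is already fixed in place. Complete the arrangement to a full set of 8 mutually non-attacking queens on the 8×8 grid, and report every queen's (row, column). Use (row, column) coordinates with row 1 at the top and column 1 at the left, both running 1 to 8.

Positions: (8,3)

Row 1: attacked by (8,3)→{3}. Safe: 1, 2, 4, 5, 6, 7, 8. Place at column 1.
Row 2: attacked by (1,1)→{1,2}; (8,3)→{3}. Safe: 4, 5, 6, 7, 8. Place at column 7.
Row 3: attacked by (1,1)→{1,3}; (2,7)→{6,7,8}; (8,3)→{3,8}. Safe: 2, 4, 5. Place at column 4.
Row 4: attacked by (1,1)→{1,4}; (2,7)→{5,7}; (3,4)→{3,4,5}; (8,3)→{3,7}. Safe: 2, 6, 8. Place at column 6.
Row 5: attacked by (1,1)→{1,5}; (2,7)→{4,7}; (3,4)→{2,4,6}; (4,6)→{5,6,7}; (8,3)→{3,6}. Safe: 8. Place at column 8.
Row 6: attacked by (1,1)→{1,6}; (2,7)→{3,7}; (3,4)→{1,4,7}; (4,6)→{4,6,8}; (5,8)→{7,8}; (8,3)→{1,3,5}. Safe: 2. Place at column 2.
Row 7: attacked by (1,1)→{1,7}; (2,7)→{2,7}; (3,4)→{4,8}; (4,6)→{3,6}; (5,8)→{6,8}; (6,2)→{1,2,3}; (8,3)→{2,3,4}. Safe: 5. Place at column 5.
Columns [1, 7, 4, 6, 8, 2, 5, 3], r−c [0, -5, -1, -2, -3, 4, 2, 5], r+c [2, 9, 7, 10, 13, 8, 12, 11] are all distinct, so no two queens attack.

(1,1) (2,7) (3,4) (4,6) (5,8) (6,2) (7,5) (8,3)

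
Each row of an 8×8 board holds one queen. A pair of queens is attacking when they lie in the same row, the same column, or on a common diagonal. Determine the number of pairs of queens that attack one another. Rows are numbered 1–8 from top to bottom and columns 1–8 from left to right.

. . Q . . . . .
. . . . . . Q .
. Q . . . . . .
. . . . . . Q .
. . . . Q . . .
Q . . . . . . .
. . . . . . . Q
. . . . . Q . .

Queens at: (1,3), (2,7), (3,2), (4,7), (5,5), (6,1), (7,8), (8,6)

1

Same column: (2,7)–(4,7) (column 7).
Total attacking pairs: 1.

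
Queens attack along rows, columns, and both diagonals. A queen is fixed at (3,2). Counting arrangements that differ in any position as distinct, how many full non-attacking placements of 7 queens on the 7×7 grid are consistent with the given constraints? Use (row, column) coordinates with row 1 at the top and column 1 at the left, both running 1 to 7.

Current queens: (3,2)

6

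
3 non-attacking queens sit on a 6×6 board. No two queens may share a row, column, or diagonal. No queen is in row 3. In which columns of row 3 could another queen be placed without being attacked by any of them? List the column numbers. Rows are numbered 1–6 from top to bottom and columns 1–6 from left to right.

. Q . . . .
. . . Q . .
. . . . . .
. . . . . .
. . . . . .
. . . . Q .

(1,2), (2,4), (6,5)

columns 1, 6

(1,2) attacks row 3 at column 2 and diagonals 4.
(2,4) attacks row 3 at column 4 and diagonals 3, 5.
(6,5) attacks row 3 at column 5 and diagonals 2.
Attacked columns: {2, 3, 4, 5}. Safe: {1, 6}.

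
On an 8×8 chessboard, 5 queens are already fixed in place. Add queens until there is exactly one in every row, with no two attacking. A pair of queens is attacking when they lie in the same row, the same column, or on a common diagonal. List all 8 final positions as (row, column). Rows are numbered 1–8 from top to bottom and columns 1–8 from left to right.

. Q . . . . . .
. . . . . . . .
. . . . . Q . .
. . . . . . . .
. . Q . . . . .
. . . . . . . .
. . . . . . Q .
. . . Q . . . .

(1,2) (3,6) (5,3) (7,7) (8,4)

(1,2) (2,8) (3,6) (4,1) (5,3) (6,5) (7,7) (8,4)

Row 2: attacked by (1,2)→{1,2,3}; (3,6)→{5,6,7}; (5,3)→{3,6}; (7,7)→{2,7}; (8,4)→{4}. Safe: 8. Place at column 8.
Row 4: attacked by (1,2)→{2,5}; (2,8)→{6,8}; (3,6)→{5,6,7}; (5,3)→{2,3,4}; (7,7)→{4,7}; (8,4)→{4,8}. Safe: 1. Place at column 1.
Row 6: attacked by (1,2)→{2,7}; (2,8)→{4,8}; (3,6)→{3,6}; (4,1)→{1,3}; (5,3)→{2,3,4}; (7,7)→{6,7,8}; (8,4)→{2,4,6}. Safe: 5. Place at column 5.
Columns [2, 8, 6, 1, 3, 5, 7, 4], r−c [-1, -6, -3, 3, 2, 1, 0, 4], r+c [3, 10, 9, 5, 8, 11, 14, 12] are all distinct, so no two queens attack.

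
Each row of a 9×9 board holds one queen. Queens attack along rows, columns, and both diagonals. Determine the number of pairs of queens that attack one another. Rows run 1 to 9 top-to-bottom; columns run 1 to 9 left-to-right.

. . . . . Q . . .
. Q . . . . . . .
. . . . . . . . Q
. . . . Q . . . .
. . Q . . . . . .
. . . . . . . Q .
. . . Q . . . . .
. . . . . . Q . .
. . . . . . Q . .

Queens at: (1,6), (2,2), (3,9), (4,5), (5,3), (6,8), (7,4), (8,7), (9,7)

2

Same column: (8,7)–(9,7) (column 7).
Same diagonal: (5,3)–(9,7) (|5−9| = |3−7| = 4).
Total attacking pairs: 2.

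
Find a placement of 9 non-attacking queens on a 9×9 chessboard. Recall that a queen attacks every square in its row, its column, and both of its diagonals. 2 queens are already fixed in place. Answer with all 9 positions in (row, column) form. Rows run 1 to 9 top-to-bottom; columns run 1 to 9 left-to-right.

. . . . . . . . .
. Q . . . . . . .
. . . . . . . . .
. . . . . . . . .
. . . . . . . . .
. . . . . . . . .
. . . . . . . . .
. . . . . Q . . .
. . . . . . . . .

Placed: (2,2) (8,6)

(1,7) (2,2) (3,4) (4,1) (5,8) (6,5) (7,9) (8,6) (9,3)

Row 1: attacked by (2,2)→{1,2,3}; (8,6)→{6}. Safe: 4, 5, 7, 8, 9. Place at column 7.
Row 3: attacked by (1,7)→{5,7,9}; (2,2)→{1,2,3}; (8,6)→{1,6}. Safe: 4, 8. Place at column 4.
Row 4: attacked by (1,7)→{4,7}; (2,2)→{2,4}; (3,4)→{3,4,5}; (8,6)→{2,6}. Safe: 1, 8, 9. Place at column 1.
Row 5: attacked by (1,7)→{3,7}; (2,2)→{2,5}; (3,4)→{2,4,6}; (4,1)→{1,2}; (8,6)→{3,6,9}. Safe: 8. Place at column 8.
Row 6: attacked by (1,7)→{2,7}; (2,2)→{2,6}; (3,4)→{1,4,7}; (4,1)→{1,3}; (5,8)→{7,8,9}; (8,6)→{4,6,8}. Safe: 5. Place at column 5.
Row 7: attacked by (1,7)→{1,7}; (2,2)→{2,7}; (3,4)→{4,8}; (4,1)→{1,4}; (5,8)→{6,8}; (6,5)→{4,5,6}; (8,6)→{5,6,7}. Safe: 3, 9. Place at column 9.
Row 9: attacked by (1,7)→{7}; (2,2)→{2,9}; (3,4)→{4}; (4,1)→{1,6}; (5,8)→{4,8}; (6,5)→{2,5,8}; (7,9)→{7,9}; (8,6)→{5,6,7}. Safe: 3. Place at column 3.
Columns [7, 2, 4, 1, 8, 5, 9, 6, 3], r−c [-6, 0, -1, 3, -3, 1, -2, 2, 6], r+c [8, 4, 7, 5, 13, 11, 16, 14, 12] are all distinct, so no two queens attack.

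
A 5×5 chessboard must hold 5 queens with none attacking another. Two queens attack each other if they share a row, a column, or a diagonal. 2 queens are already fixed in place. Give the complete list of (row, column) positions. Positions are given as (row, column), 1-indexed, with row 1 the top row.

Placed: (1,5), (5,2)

(1,5) (2,3) (3,1) (4,4) (5,2)

Row 2: attacked by (1,5)→{4,5}; (5,2)→{2,5}. Safe: 1, 3. Place at column 3.
Row 3: attacked by (1,5)→{3,5}; (2,3)→{2,3,4}; (5,2)→{2,4}. Safe: 1. Place at column 1.
Row 4: attacked by (1,5)→{2,5}; (2,3)→{1,3,5}; (3,1)→{1,2}; (5,2)→{1,2,3}. Safe: 4. Place at column 4.
Columns [5, 3, 1, 4, 2], r−c [-4, -1, 2, 0, 3], r+c [6, 5, 4, 8, 7] are all distinct, so no two queens attack.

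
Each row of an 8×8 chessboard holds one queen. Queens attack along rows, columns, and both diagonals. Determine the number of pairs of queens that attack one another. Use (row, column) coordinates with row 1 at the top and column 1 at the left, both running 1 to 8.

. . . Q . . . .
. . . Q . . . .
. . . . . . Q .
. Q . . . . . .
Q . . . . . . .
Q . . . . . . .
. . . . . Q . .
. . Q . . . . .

6

Same column: (1,4)–(2,4) (column 4); (5,1)–(6,1) (column 1).
Same diagonal: (2,4)–(4,2) (|2−4| = |4−2| = 2); (2,4)–(5,1) (|2−5| = |4−1| = 3); (4,2)–(5,1) (|4−5| = |2−1| = 1); (6,1)–(8,3) (|6−8| = |1−3| = 2).
Total attacking pairs: 6.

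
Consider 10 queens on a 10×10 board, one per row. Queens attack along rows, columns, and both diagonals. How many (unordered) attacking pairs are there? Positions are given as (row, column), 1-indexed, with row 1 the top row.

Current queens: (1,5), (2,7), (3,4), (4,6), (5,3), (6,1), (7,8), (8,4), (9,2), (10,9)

Same column: (3,4)–(8,4) (column 4).
Same diagonal: (3,4)–(6,1) (|3−6| = |4−1| = 3); (3,4)–(7,8) (|3−7| = |4−8| = 4).
Total attacking pairs: 3.

3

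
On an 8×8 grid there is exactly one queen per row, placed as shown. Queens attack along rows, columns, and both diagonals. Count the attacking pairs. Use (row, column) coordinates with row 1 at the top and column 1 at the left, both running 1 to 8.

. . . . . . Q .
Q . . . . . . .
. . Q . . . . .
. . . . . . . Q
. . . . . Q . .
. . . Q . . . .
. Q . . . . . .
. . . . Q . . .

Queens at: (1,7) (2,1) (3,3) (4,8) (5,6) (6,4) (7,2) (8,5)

0

All columns are distinct and no two queens satisfy |Δrow| = |Δcol|, so no pair attacks.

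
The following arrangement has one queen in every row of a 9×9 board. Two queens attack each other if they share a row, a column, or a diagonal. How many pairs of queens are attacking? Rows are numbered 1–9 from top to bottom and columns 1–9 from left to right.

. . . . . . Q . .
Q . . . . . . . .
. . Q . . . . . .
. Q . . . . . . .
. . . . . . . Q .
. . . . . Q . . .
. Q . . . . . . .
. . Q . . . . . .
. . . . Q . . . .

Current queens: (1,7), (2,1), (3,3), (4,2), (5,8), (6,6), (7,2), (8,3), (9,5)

Same column: (3,3)–(8,3) (column 3); (4,2)–(7,2) (column 2).
Same diagonal: (3,3)–(4,2) (|3−4| = |3−2| = 1); (3,3)–(6,6) (|3−6| = |3−6| = 3); (7,2)–(8,3) (|7−8| = |2−3| = 1).
Total attacking pairs: 5.

5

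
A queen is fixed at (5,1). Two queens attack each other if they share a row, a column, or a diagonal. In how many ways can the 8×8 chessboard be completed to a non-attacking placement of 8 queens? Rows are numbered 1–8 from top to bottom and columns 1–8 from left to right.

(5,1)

18

Branch on row 1: col 2 → 3; col 3 → 4; col 4 → 5; col 6 → 4; col 7 → 1; col 8 → 1.
Sum: 3 + 4 + 5 + 4 + 1 + 1 = 18.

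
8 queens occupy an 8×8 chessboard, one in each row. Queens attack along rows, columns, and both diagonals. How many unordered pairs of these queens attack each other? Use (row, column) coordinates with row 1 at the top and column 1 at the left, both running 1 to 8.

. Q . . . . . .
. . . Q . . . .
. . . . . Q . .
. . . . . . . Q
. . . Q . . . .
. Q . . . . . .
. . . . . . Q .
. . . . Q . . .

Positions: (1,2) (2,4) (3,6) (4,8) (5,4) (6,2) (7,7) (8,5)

Same column: (1,2)–(6,2) (column 2); (2,4)–(5,4) (column 4).
Same diagonal: (3,6)–(5,4) (|3−5| = |6−4| = 2).
Total attacking pairs: 3.

3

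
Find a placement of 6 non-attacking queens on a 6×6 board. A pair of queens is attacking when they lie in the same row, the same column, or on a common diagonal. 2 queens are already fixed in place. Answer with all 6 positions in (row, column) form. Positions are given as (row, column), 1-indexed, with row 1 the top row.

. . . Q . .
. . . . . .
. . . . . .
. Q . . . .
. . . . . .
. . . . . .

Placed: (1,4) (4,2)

Row 2: attacked by (1,4)→{3,4,5}; (4,2)→{2,4}. Safe: 1, 6. Place at column 1.
Row 3: attacked by (1,4)→{2,4,6}; (2,1)→{1,2}; (4,2)→{1,2,3}. Safe: 5. Place at column 5.
Row 5: attacked by (1,4)→{4}; (2,1)→{1,4}; (3,5)→{3,5}; (4,2)→{1,2,3}. Safe: 6. Place at column 6.
Row 6: attacked by (1,4)→{4}; (2,1)→{1,5}; (3,5)→{2,5}; (4,2)→{2,4}; (5,6)→{5,6}. Safe: 3. Place at column 3.
Columns [4, 1, 5, 2, 6, 3], r−c [-3, 1, -2, 2, -1, 3], r+c [5, 3, 8, 6, 11, 9] are all distinct, so no two queens attack.

(1,4) (2,1) (3,5) (4,2) (5,6) (6,3)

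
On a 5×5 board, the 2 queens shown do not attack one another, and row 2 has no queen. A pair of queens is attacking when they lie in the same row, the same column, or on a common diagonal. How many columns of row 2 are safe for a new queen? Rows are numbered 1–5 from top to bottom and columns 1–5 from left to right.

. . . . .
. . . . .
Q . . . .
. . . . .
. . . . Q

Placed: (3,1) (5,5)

(3,1) attacks row 2 at column 1 and diagonals 2.
(5,5) attacks row 2 at column 5 and diagonals 2.
Attacked columns: {1, 2, 5}. Safe: {3, 4}.

2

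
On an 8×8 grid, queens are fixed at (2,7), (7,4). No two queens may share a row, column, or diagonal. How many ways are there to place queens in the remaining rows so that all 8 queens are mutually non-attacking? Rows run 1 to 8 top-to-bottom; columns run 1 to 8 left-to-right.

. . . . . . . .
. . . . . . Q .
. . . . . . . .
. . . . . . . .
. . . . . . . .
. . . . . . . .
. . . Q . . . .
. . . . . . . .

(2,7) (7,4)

3

Branch on row 1: col 1 → 0; col 2 → 0; col 3 → 1; col 5 → 2.
Sum: 0 + 0 + 1 + 2 = 3.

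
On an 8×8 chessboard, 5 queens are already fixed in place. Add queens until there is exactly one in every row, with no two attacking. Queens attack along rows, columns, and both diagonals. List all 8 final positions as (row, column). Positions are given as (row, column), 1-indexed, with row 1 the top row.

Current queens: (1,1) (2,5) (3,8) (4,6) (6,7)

Row 5: attacked by (1,1)→{1,5}; (2,5)→{2,5,8}; (3,8)→{6,8}; (4,6)→{5,6,7}; (6,7)→{6,7,8}. Safe: 3, 4. Place at column 3.
Row 7: attacked by (1,1)→{1,7}; (2,5)→{5}; (3,8)→{4,8}; (4,6)→{3,6}; (5,3)→{1,3,5}; (6,7)→{6,7,8}. Safe: 2. Place at column 2.
Row 8: attacked by (1,1)→{1,8}; (2,5)→{5}; (3,8)→{3,8}; (4,6)→{2,6}; (5,3)→{3,6}; (6,7)→{5,7}; (7,2)→{1,2,3}. Safe: 4. Place at column 4.
Columns [1, 5, 8, 6, 3, 7, 2, 4], r−c [0, -3, -5, -2, 2, -1, 5, 4], r+c [2, 7, 11, 10, 8, 13, 9, 12] are all distinct, so no two queens attack.

(1,1) (2,5) (3,8) (4,6) (5,3) (6,7) (7,2) (8,4)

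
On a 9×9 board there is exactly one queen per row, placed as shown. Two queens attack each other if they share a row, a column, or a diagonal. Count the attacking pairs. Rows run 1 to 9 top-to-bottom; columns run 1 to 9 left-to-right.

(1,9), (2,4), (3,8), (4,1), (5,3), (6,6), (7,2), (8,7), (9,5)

All columns are distinct and no two queens satisfy |Δrow| = |Δcol|, so no pair attacks.

0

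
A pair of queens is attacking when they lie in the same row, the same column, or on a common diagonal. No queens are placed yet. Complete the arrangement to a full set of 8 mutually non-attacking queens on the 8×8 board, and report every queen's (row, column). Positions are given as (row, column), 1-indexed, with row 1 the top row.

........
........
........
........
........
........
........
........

Row 1: Safe: 1, 2, 3, 4, 5, 6, 7, 8. Place at column 4.
Row 2: attacked by (1,4)→{3,4,5}. Safe: 1, 2, 6, 7, 8. Place at column 2.
Row 3: attacked by (1,4)→{2,4,6}; (2,2)→{1,2,3}. Safe: 5, 7, 8. Place at column 5.
Row 4: attacked by (1,4)→{1,4,7}; (2,2)→{2,4}; (3,5)→{4,5,6}. Safe: 3, 8. Place at column 8.
Row 5: attacked by (1,4)→{4,8}; (2,2)→{2,5}; (3,5)→{3,5,7}; (4,8)→{7,8}. Safe: 1, 6. Place at column 6.
Row 6: attacked by (1,4)→{4}; (2,2)→{2,6}; (3,5)→{2,5,8}; (4,8)→{6,8}; (5,6)→{5,6,7}. Safe: 1, 3. Place at column 1.
Row 7: attacked by (1,4)→{4}; (2,2)→{2,7}; (3,5)→{1,5}; (4,8)→{5,8}; (5,6)→{4,6,8}; (6,1)→{1,2}. Safe: 3. Place at column 3.
Row 8: attacked by (1,4)→{4}; (2,2)→{2,8}; (3,5)→{5}; (4,8)→{4,8}; (5,6)→{3,6}; (6,1)→{1,3}; (7,3)→{2,3,4}. Safe: 7. Place at column 7.
Columns [4, 2, 5, 8, 6, 1, 3, 7], r−c [-3, 0, -2, -4, -1, 5, 4, 1], r+c [5, 4, 8, 12, 11, 7, 10, 15] are all distinct, so no two queens attack.

(1,4) (2,2) (3,5) (4,8) (5,6) (6,1) (7,3) (8,7)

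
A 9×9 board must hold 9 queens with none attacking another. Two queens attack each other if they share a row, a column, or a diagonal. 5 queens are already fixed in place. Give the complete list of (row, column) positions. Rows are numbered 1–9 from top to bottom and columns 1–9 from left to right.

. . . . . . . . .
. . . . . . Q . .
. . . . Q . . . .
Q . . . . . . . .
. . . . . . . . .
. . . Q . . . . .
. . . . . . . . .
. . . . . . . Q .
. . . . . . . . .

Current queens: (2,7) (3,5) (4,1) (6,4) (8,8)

Row 1: attacked by (2,7)→{6,7,8}; (3,5)→{3,5,7}; (4,1)→{1,4}; (6,4)→{4,9}; (8,8)→{1,8}. Safe: 2. Place at column 2.
Row 5: attacked by (1,2)→{2,6}; (2,7)→{4,7}; (3,5)→{3,5,7}; (4,1)→{1,2}; (6,4)→{3,4,5}; (8,8)→{5,8}. Safe: 9. Place at column 9.
Row 7: attacked by (1,2)→{2,8}; (2,7)→{2,7}; (3,5)→{1,5,9}; (4,1)→{1,4}; (5,9)→{7,9}; (6,4)→{3,4,5}; (8,8)→{7,8,9}. Safe: 6. Place at column 6.
Row 9: attacked by (1,2)→{2}; (2,7)→{7}; (3,5)→{5}; (4,1)→{1,6}; (5,9)→{5,9}; (6,4)→{1,4,7}; (7,6)→{4,6,8}; (8,8)→{7,8,9}. Safe: 3. Place at column 3.
Columns [2, 7, 5, 1, 9, 4, 6, 8, 3], r−c [-1, -5, -2, 3, -4, 2, 1, 0, 6], r+c [3, 9, 8, 5, 14, 10, 13, 16, 12] are all distinct, so no two queens attack.

(1,2) (2,7) (3,5) (4,1) (5,9) (6,4) (7,6) (8,8) (9,3)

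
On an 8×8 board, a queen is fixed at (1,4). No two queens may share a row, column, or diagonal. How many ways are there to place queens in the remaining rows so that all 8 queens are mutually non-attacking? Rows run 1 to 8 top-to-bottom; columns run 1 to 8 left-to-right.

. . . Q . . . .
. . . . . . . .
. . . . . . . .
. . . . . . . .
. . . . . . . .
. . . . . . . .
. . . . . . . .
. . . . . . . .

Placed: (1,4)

Branch on row 2: col 1 → 2; col 2 → 6; col 6 → 3; col 7 → 4; col 8 → 3.
Sum: 2 + 6 + 3 + 4 + 3 = 18.

18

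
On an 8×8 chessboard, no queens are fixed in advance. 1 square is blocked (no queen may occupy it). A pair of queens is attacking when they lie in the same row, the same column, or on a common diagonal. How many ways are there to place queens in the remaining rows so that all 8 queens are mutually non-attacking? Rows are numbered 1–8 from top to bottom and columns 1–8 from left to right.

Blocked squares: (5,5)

Branch on row 1: col 1 → 4; col 2 → 8; col 3 → 13; col 4 → 17; col 5 → 18; col 6 → 13; col 7 → 7; col 8 → 4.
Sum: 4 + 8 + 13 + 17 + 18 + 13 + 7 + 4 = 84.

84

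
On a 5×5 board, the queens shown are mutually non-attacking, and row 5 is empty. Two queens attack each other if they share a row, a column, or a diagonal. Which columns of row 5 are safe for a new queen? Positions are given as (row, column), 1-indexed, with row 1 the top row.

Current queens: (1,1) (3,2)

columns 3

(1,1) attacks row 5 at column 1 and diagonals 5.
(3,2) attacks row 5 at column 2 and diagonals 4.
Attacked columns: {1, 2, 4, 5}. Safe: {3}.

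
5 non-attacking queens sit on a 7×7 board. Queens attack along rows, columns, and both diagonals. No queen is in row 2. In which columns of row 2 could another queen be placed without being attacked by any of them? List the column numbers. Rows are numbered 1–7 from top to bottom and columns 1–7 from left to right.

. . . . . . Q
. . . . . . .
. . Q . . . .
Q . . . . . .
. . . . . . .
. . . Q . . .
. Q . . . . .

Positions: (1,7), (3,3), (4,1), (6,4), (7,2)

(1,7) attacks row 2 at column 7 and diagonals 6.
(3,3) attacks row 2 at column 3 and diagonals 2, 4.
(4,1) attacks row 2 at column 1 and diagonals 3.
(6,4) attacks row 2 at column 4.
(7,2) attacks row 2 at column 2 and diagonals 7.
Attacked columns: {1, 2, 3, 4, 6, 7}. Safe: {5}.

columns 5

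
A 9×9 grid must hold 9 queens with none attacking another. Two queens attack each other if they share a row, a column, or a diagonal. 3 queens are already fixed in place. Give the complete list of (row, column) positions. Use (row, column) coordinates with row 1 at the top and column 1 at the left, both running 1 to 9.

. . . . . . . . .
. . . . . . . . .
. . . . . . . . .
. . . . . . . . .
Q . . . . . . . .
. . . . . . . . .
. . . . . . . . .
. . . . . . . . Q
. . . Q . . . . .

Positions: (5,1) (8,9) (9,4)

(1,7) (2,2) (3,8) (4,6) (5,1) (6,3) (7,5) (8,9) (9,4)

Row 1: attacked by (5,1)→{1,5}; (8,9)→{2,9}; (9,4)→{4}. Safe: 3, 6, 7, 8. Place at column 7.
Row 2: attacked by (1,7)→{6,7,8}; (5,1)→{1,4}; (8,9)→{3,9}; (9,4)→{4}. Safe: 2, 5. Place at column 2.
Row 3: attacked by (1,7)→{5,7,9}; (2,2)→{1,2,3}; (5,1)→{1,3}; (8,9)→{4,9}; (9,4)→{4}. Safe: 6, 8. Place at column 8.
Row 4: attacked by (1,7)→{4,7}; (2,2)→{2,4}; (3,8)→{7,8,9}; (5,1)→{1,2}; (8,9)→{5,9}; (9,4)→{4,9}. Safe: 3, 6. Place at column 6.
Row 6: attacked by (1,7)→{2,7}; (2,2)→{2,6}; (3,8)→{5,8}; (4,6)→{4,6,8}; (5,1)→{1,2}; (8,9)→{7,9}; (9,4)→{1,4,7}. Safe: 3. Place at column 3.
Row 7: attacked by (1,7)→{1,7}; (2,2)→{2,7}; (3,8)→{4,8}; (4,6)→{3,6,9}; (5,1)→{1,3}; (6,3)→{2,3,4}; (8,9)→{8,9}; (9,4)→{2,4,6}. Safe: 5. Place at column 5.
Columns [7, 2, 8, 6, 1, 3, 5, 9, 4], r−c [-6, 0, -5, -2, 4, 3, 2, -1, 5], r+c [8, 4, 11, 10, 6, 9, 12, 17, 13] are all distinct, so no two queens attack.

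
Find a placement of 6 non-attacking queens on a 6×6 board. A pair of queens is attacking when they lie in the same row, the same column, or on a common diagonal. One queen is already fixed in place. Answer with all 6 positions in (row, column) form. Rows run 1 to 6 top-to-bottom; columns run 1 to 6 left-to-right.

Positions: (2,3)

(1,5) (2,3) (3,1) (4,6) (5,4) (6,2)

Row 1: attacked by (2,3)→{2,3,4}. Safe: 1, 5, 6. Place at column 5.
Row 3: attacked by (1,5)→{3,5}; (2,3)→{2,3,4}. Safe: 1, 6. Place at column 1.
Row 4: attacked by (1,5)→{2,5}; (2,3)→{1,3,5}; (3,1)→{1,2}. Safe: 4, 6. Place at column 6.
Row 5: attacked by (1,5)→{1,5}; (2,3)→{3,6}; (3,1)→{1,3}; (4,6)→{5,6}. Safe: 2, 4. Place at column 4.
Row 6: attacked by (1,5)→{5}; (2,3)→{3}; (3,1)→{1,4}; (4,6)→{4,6}; (5,4)→{3,4,5}. Safe: 2. Place at column 2.
Columns [5, 3, 1, 6, 4, 2], r−c [-4, -1, 2, -2, 1, 4], r+c [6, 5, 4, 10, 9, 8] are all distinct, so no two queens attack.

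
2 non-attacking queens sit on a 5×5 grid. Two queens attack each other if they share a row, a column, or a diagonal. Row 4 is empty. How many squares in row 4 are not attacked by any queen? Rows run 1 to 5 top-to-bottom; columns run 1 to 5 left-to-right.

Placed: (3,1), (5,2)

2

(3,1) attacks row 4 at column 1 and diagonals 2.
(5,2) attacks row 4 at column 2 and diagonals 1, 3.
Attacked columns: {1, 2, 3}. Safe: {4, 5}.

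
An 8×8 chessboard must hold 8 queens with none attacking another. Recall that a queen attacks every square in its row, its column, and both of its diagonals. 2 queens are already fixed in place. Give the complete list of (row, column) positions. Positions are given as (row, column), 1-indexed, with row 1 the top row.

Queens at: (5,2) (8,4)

Row 1: attacked by (5,2)→{2,6}; (8,4)→{4}. Safe: 1, 3, 5, 7, 8. Place at column 8.
Row 2: attacked by (1,8)→{7,8}; (5,2)→{2,5}; (8,4)→{4}. Safe: 1, 3, 6. Place at column 3.
Row 3: attacked by (1,8)→{6,8}; (2,3)→{2,3,4}; (5,2)→{2,4}; (8,4)→{4}. Safe: 1, 5, 7. Place at column 1.
Row 4: attacked by (1,8)→{5,8}; (2,3)→{1,3,5}; (3,1)→{1,2}; (5,2)→{1,2,3}; (8,4)→{4,8}. Safe: 6, 7. Place at column 6.
Row 6: attacked by (1,8)→{3,8}; (2,3)→{3,7}; (3,1)→{1,4}; (4,6)→{4,6,8}; (5,2)→{1,2,3}; (8,4)→{2,4,6}. Safe: 5. Place at column 5.
Row 7: attacked by (1,8)→{2,8}; (2,3)→{3,8}; (3,1)→{1,5}; (4,6)→{3,6}; (5,2)→{2,4}; (6,5)→{4,5,6}; (8,4)→{3,4,5}. Safe: 7. Place at column 7.
Columns [8, 3, 1, 6, 2, 5, 7, 4], r−c [-7, -1, 2, -2, 3, 1, 0, 4], r+c [9, 5, 4, 10, 7, 11, 14, 12] are all distinct, so no two queens attack.

(1,8) (2,3) (3,1) (4,6) (5,2) (6,5) (7,7) (8,4)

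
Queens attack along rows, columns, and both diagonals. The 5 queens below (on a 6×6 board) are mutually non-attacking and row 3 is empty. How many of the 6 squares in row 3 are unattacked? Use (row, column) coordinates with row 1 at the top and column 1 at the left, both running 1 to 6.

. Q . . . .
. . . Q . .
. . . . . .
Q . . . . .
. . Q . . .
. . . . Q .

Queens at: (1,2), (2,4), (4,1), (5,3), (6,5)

1

(1,2) attacks row 3 at column 2 and diagonals 4.
(2,4) attacks row 3 at column 4 and diagonals 3, 5.
(4,1) attacks row 3 at column 1 and diagonals 2.
(5,3) attacks row 3 at column 3 and diagonals 1, 5.
(6,5) attacks row 3 at column 5 and diagonals 2.
Attacked columns: {1, 2, 3, 4, 5}. Safe: {6}.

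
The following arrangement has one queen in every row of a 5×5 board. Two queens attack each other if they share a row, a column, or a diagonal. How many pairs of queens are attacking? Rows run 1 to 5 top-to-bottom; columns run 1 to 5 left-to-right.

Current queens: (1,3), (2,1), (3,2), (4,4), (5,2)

2

Same column: (3,2)–(5,2) (column 2).
Same diagonal: (2,1)–(3,2) (|2−3| = |1−2| = 1).
Total attacking pairs: 2.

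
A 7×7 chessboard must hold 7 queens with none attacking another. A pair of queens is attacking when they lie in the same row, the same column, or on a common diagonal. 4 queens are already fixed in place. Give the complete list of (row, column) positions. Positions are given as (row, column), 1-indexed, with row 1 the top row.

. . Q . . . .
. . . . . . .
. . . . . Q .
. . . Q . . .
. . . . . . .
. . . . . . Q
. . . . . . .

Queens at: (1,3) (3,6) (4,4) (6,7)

Row 2: attacked by (1,3)→{2,3,4}; (3,6)→{5,6,7}; (4,4)→{2,4,6}; (6,7)→{3,7}. Safe: 1. Place at column 1.
Row 5: attacked by (1,3)→{3,7}; (2,1)→{1,4}; (3,6)→{4,6}; (4,4)→{3,4,5}; (6,7)→{6,7}. Safe: 2. Place at column 2.
Row 7: attacked by (1,3)→{3}; (2,1)→{1,6}; (3,6)→{2,6}; (4,4)→{1,4,7}; (5,2)→{2,4}; (6,7)→{6,7}. Safe: 5. Place at column 5.
Columns [3, 1, 6, 4, 2, 7, 5], r−c [-2, 1, -3, 0, 3, -1, 2], r+c [4, 3, 9, 8, 7, 13, 12] are all distinct, so no two queens attack.

(1,3) (2,1) (3,6) (4,4) (5,2) (6,7) (7,5)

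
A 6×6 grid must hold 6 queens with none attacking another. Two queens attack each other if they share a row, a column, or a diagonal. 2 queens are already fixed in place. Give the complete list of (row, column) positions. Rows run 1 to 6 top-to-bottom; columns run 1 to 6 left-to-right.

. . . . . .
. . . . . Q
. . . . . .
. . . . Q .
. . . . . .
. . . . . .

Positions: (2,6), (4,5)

(1,3) (2,6) (3,2) (4,5) (5,1) (6,4)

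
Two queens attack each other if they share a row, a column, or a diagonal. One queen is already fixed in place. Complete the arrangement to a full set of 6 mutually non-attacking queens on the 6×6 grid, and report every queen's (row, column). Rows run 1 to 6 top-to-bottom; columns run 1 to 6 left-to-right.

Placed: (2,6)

(1,3) (2,6) (3,2) (4,5) (5,1) (6,4)

Row 1: attacked by (2,6)→{5,6}. Safe: 1, 2, 3, 4. Place at column 3.
Row 3: attacked by (1,3)→{1,3,5}; (2,6)→{5,6}. Safe: 2, 4. Place at column 2.
Row 4: attacked by (1,3)→{3,6}; (2,6)→{4,6}; (3,2)→{1,2,3}. Safe: 5. Place at column 5.
Row 5: attacked by (1,3)→{3}; (2,6)→{3,6}; (3,2)→{2,4}; (4,5)→{4,5,6}. Safe: 1. Place at column 1.
Row 6: attacked by (1,3)→{3}; (2,6)→{2,6}; (3,2)→{2,5}; (4,5)→{3,5}; (5,1)→{1,2}. Safe: 4. Place at column 4.
Columns [3, 6, 2, 5, 1, 4], r−c [-2, -4, 1, -1, 4, 2], r+c [4, 8, 5, 9, 6, 10] are all distinct, so no two queens attack.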